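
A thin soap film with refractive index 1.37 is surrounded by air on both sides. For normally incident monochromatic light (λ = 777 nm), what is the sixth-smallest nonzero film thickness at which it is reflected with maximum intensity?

1560 nm

At the upper boundary (n = 1.0 to n = 1.37) the reflected ray undergoes a half-wave phase shift.
At the lower boundary (n = 1.37 to n = 1.0) the reflected ray undergoes no phase shift.
Net: one phase inversion between the two reflected rays.
For bright reflection here: 2 n t = (m + ½) λ.
The sixth-smallest nonzero thickness corresponds to m = 5: t = (m + ½) λ / (2 n) = 5.50 × 777 / (2 × 1.37) = 1560 nm.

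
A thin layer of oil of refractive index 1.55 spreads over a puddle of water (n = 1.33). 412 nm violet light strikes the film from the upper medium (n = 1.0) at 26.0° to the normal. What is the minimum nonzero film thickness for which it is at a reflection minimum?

Ray reflecting at the top interface goes from n = 1.0 toward n = 1.55: a half-wave phase shift.
Ray reflecting at the bottom interface goes from n = 1.55 toward n = 1.33: no phase shift.
Exactly one π shift → a net half-wave offset.
So the condition for destructive reflection is 2 n t cos θ_r = m λ.
Snell's law: 1.0 sin 26.0° = 1.55 sin θ_r → sin θ_r = 0.283, cos θ_r = 0.959.
Minimum nonzero at m = 1: t = λ / (2 n cos θ_r) = 412 / (2 × 1.55 × 0.959) = 139 nm.

139 nm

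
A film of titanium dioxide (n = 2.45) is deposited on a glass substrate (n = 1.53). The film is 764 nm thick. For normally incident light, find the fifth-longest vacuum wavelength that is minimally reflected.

749 nm

Ray reflecting at the top interface goes from n = 1.0 toward n = 2.45: a half-wave phase shift.
At the lower boundary (n = 2.45 to n = 1.53) the reflected ray undergoes no phase shift.
Exactly one π shift → a net half-wave offset.
So the condition for destructive reflection is 2 n t = m λ.
λ = 2 n t / m. The fifth-longest wavelength is m = 5: λ = 2 × 2.45 × 764 / 5.00 = 749 nm.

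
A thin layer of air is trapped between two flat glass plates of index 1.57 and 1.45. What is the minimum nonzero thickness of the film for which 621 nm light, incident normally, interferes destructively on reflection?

311 nm

Ray reflecting at the top interface goes from n = 1.57 toward n = 1.0: no phase shift.
At the lower boundary (n = 1.0 to n = 1.45) the reflected ray undergoes a half-wave phase shift.
The two reflections differ by half a wavelength.
So the condition for destructive reflection is 2 n t = m λ.
Minimum nonzero at m = 1: t = λ / (2 n) = 621 / (2 × 1.0) = 311 nm.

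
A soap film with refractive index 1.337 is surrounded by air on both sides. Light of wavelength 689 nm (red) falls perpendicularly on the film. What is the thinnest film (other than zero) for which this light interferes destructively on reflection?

Ray reflecting at the top interface goes from n = 1.0 toward n = 1.337: a half-wave phase shift.
At the lower boundary (n = 1.337 to n = 1.0) the reflected ray undergoes no phase shift.
The two reflections differ by half a wavelength.
So the condition for destructive reflection is 2 n t = m λ.
Minimum nonzero at m = 1: t = λ / (2 n) = 689 / (2 × 1.337) = 258 nm.

258 nm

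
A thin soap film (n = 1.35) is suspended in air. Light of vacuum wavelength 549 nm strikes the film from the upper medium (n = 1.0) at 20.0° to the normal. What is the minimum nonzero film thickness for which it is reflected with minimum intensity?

Ray reflecting at the top interface goes from n = 1.0 toward n = 1.35: a half-wave phase shift.
At the lower boundary (n = 1.35 to n = 1.0) the reflected ray undergoes no phase shift.
Exactly one π shift → a net half-wave offset.
With one net inversion, destructive interference in reflection requires 2 n t cos θ_r = m λ.
Snell's law: 1.0 sin 20.0° = 1.35 sin θ_r → sin θ_r = 0.253, cos θ_r = 0.967.
Minimum nonzero at m = 1: t = λ / (2 n cos θ_r) = 549 / (2 × 1.35 × 0.967) = 210 nm.

210 nm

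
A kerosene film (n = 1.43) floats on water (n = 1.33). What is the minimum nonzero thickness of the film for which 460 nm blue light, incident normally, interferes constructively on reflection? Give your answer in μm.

0.0804 μm

Top surface (1.0 → 1.43): reflection off a higher-index medium gives a half-wave phase shift.
Ray reflecting at the bottom interface goes from n = 1.43 toward n = 1.33: no phase shift.
The two reflections differ by half a wavelength.
So the condition for constructive reflection is 2 n t = (m + ½) λ.
Minimum at m = 0: t = λ / (4 n) = 460 / (4 × 1.43) = 80.4 nm.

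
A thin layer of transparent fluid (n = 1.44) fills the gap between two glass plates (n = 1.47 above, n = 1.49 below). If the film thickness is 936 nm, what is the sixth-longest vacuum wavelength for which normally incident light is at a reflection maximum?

490 nm

Ray reflecting at the top interface goes from n = 1.47 toward n = 1.44: no phase shift.
Bottom surface (1.44 → 1.49): reflection off a higher-index medium gives a half-wave phase shift.
The two reflections differ by half a wavelength.
So the condition for constructive reflection is 2 n t = (m + ½) λ.
λ = 2 n t / (m + ½). The sixth-longest wavelength is m = 5: λ = 2 × 1.44 × 936 / 5.50 = 490 nm.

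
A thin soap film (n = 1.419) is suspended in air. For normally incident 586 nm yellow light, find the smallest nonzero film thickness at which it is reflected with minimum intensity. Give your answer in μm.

Top surface (1.0 → 1.419): reflection off a higher-index medium gives a half-wave phase shift.
Ray reflecting at the bottom interface goes from n = 1.419 toward n = 1.0: no phase shift.
Exactly one π shift → a net half-wave offset.
With one net inversion, destructive interference in reflection requires 2 n t = m λ.
Minimum nonzero at m = 1: t = λ / (2 n) = 586 / (2 × 1.419) = 206 nm.

0.206 μm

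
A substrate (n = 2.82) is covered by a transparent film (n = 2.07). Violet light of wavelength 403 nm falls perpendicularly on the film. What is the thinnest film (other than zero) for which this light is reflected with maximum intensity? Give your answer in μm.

At the upper boundary (n = 1.0 to n = 2.07) the reflected ray undergoes a half-wave phase shift.
Bottom surface (2.07 → 2.82): reflection off a higher-index medium gives a half-wave phase shift.
Zero or two π shifts → no net half-wave offset.
So the condition for constructive reflection is 2 n t = m λ.
Minimum nonzero at m = 1: t = λ / (2 n) = 403 / (2 × 2.07) = 97.3 nm.

0.0973 μm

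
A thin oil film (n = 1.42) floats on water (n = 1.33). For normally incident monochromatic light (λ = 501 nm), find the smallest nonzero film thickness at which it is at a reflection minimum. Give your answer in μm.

At the upper boundary (n = 1.0 to n = 1.42) the reflected ray undergoes a half-wave phase shift.
Bottom surface (1.42 → 1.33): reflection off a lower-index medium gives no phase shift.
Net: one phase inversion between the two reflected rays.
So the condition for destructive reflection is 2 n t = m λ.
Minimum nonzero at m = 1: t = λ / (2 n) = 501 / (2 × 1.42) = 176 nm.

0.176 μm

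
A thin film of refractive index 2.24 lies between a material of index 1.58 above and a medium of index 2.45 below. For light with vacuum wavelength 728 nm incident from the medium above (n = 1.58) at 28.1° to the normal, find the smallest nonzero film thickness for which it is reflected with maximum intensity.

Ray reflecting at the top interface goes from n = 1.58 toward n = 2.24: a half-wave phase shift.
At the lower boundary (n = 2.24 to n = 2.45) the reflected ray undergoes a half-wave phase shift.
Zero or two π shifts → no net half-wave offset.
For maximum reflection here: 2 n t cos θ_r = m λ.
Snell's law: 1.58 sin 28.1° = 2.24 sin θ_r → sin θ_r = 0.332, cos θ_r = 0.943.
Minimum nonzero at m = 1: t = λ / (2 n cos θ_r) = 728 / (2 × 2.24 × 0.943) = 172 nm.

172 nm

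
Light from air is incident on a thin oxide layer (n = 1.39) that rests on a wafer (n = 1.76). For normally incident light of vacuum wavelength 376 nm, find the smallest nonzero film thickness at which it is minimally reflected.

Top surface (1.0 → 1.39): reflection off a higher-index medium gives a half-wave phase shift.
Bottom surface (1.39 → 1.76): reflection off a higher-index medium gives a half-wave phase shift.
The two reflections carry the same phase change, so no net offset.
For weak reflection here: 2 n t = (m + ½) λ.
Minimum at m = 0: t = λ / (4 n) = 376 / (4 × 1.39) = 67.6 nm.

67.6 nm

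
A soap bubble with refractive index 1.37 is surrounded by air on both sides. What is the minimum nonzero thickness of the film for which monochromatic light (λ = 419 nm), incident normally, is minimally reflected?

153 nm

Top surface (1.0 → 1.37): reflection off a higher-index medium gives a half-wave phase shift.
Bottom surface (1.37 → 1.0): reflection off a lower-index medium gives no phase shift.
Exactly one π shift → a net half-wave offset.
So the condition for destructive reflection is 2 n t = m λ.
Minimum nonzero at m = 1: t = λ / (2 n) = 419 / (2 × 1.37) = 153 nm.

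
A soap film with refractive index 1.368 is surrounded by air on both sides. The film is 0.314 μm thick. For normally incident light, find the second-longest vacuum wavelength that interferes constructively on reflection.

573 nm

At the upper boundary (n = 1.0 to n = 1.368) the reflected ray undergoes a half-wave phase shift.
Bottom surface (1.368 → 1.0): reflection off a lower-index medium gives no phase shift.
Exactly one π shift → a net half-wave offset.
So the condition for constructive reflection is 2 n t = (m + ½) λ.
λ = 2 n t / (m + ½). The second-longest wavelength is m = 1: λ = 2 × 1.368 × 314 / 1.50 = 573 nm.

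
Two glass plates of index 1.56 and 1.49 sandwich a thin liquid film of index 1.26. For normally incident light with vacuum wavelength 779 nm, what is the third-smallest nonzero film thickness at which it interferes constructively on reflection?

773 nm

Ray reflecting at the top interface goes from n = 1.56 toward n = 1.26: no phase shift.
Ray reflecting at the bottom interface goes from n = 1.26 toward n = 1.49: a half-wave phase shift.
The two reflections differ by half a wavelength.
For strong reflection here: 2 n t = (m + ½) λ.
The third-smallest nonzero thickness corresponds to m = 2: t = (m + ½) λ / (2 n) = 2.50 × 779 / (2 × 1.26) = 773 nm.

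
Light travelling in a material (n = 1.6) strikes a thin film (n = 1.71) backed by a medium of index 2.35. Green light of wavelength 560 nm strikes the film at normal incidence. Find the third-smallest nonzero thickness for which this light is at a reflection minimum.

At the upper boundary (n = 1.6 to n = 1.71) the reflected ray undergoes a half-wave phase shift.
At the lower boundary (n = 1.71 to n = 2.35) the reflected ray undergoes a half-wave phase shift.
Zero or two π shifts → no net half-wave offset.
For minimum reflection here: 2 n t = (m + ½) λ.
The third-smallest nonzero thickness corresponds to m = 2: t = (m + ½) λ / (2 n) = 2.50 × 560 / (2 × 1.71) = 409 nm.

409 nm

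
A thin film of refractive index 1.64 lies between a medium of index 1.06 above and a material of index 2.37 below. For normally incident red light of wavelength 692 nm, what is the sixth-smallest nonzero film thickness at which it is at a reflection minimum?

1160 nm

At the upper boundary (n = 1.06 to n = 1.64) the reflected ray undergoes a half-wave phase shift.
Bottom surface (1.64 → 2.37): reflection off a higher-index medium gives a half-wave phase shift.
The two reflections carry the same phase change, so no net offset.
For weak reflection here: 2 n t = (m + ½) λ.
The sixth-smallest nonzero thickness corresponds to m = 5: t = (m + ½) λ / (2 n) = 5.50 × 692 / (2 × 1.64) = 1160 nm.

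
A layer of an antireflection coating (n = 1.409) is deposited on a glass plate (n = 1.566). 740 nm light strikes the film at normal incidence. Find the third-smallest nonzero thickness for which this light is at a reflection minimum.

656 nm

Top surface (1.0 → 1.409): reflection off a higher-index medium gives a half-wave phase shift.
At the lower boundary (n = 1.409 to n = 1.566) the reflected ray undergoes a half-wave phase shift.
Net: no relative phase inversion (both shifts match).
For weak reflection here: 2 n t = (m + ½) λ.
The third-smallest nonzero thickness corresponds to m = 2: t = (m + ½) λ / (2 n) = 2.50 × 740 / (2 × 1.409) = 656 nm.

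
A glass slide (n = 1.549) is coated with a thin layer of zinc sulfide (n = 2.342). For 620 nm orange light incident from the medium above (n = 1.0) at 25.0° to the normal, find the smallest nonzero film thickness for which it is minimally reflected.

At the upper boundary (n = 1.0 to n = 2.342) the reflected ray undergoes a half-wave phase shift.
Ray reflecting at the bottom interface goes from n = 2.342 toward n = 1.549: no phase shift.
Net: one phase inversion between the two reflected rays.
With one net inversion, destructive interference in reflection requires 2 n t cos θ_r = m λ.
Snell's law: 1.0 sin 25.0° = 2.342 sin θ_r → sin θ_r = 0.180, cos θ_r = 0.984.
Minimum nonzero at m = 1: t = λ / (2 n cos θ_r) = 620 / (2 × 2.342 × 0.984) = 135 nm.

135 nm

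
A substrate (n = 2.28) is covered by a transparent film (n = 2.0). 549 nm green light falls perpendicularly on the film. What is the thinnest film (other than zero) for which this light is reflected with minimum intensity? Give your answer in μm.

Ray reflecting at the top interface goes from n = 1.0 toward n = 2.0: a half-wave phase shift.
Bottom surface (2.0 → 2.28): reflection off a higher-index medium gives a half-wave phase shift.
Zero or two π shifts → no net half-wave offset.
So the condition for destructive reflection is 2 n t = (m + ½) λ.
Minimum at m = 0: t = λ / (4 n) = 549 / (4 × 2.0) = 68.6 nm.

0.0686 μm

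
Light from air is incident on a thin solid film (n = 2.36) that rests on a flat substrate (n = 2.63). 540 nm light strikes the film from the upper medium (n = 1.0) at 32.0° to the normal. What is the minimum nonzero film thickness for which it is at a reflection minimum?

Ray reflecting at the top interface goes from n = 1.0 toward n = 2.36: a half-wave phase shift.
Bottom surface (2.36 → 2.63): reflection off a higher-index medium gives a half-wave phase shift.
Net: no relative phase inversion (both shifts match).
So the condition for destructive reflection is 2 n t cos θ_r = (m + ½) λ.
Snell's law: 1.0 sin 32.0° = 2.36 sin θ_r → sin θ_r = 0.225, cos θ_r = 0.974.
Minimum at m = 0: t = λ / (4 n cos θ_r) = 540 / (4 × 2.36 × 0.974) = 58.7 nm.

58.7 nm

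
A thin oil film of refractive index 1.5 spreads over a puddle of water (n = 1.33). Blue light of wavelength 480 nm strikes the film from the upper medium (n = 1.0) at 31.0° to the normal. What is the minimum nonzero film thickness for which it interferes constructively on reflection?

Ray reflecting at the top interface goes from n = 1.0 toward n = 1.5: a half-wave phase shift.
Ray reflecting at the bottom interface goes from n = 1.5 toward n = 1.33: no phase shift.
Net: one phase inversion between the two reflected rays.
With one net inversion, constructive interference in reflection requires 2 n t cos θ_r = (m + ½) λ.
Snell's law: 1.0 sin 31.0° = 1.5 sin θ_r → sin θ_r = 0.343, cos θ_r = 0.939.
Minimum at m = 0: t = λ / (4 n cos θ_r) = 480 / (4 × 1.5 × 0.939) = 85.2 nm.

85.2 nm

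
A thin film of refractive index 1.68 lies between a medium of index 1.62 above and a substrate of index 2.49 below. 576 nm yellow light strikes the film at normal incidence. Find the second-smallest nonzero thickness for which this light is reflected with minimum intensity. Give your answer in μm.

Ray reflecting at the top interface goes from n = 1.62 toward n = 1.68: a half-wave phase shift.
Bottom surface (1.68 → 2.49): reflection off a higher-index medium gives a half-wave phase shift.
Zero or two π shifts → no net half-wave offset.
For weak reflection here: 2 n t = (m + ½) λ.
The second-smallest nonzero thickness corresponds to m = 1: t = (m + ½) λ / (2 n) = 1.50 × 576 / (2 × 1.68) = 257 nm.

0.257 μm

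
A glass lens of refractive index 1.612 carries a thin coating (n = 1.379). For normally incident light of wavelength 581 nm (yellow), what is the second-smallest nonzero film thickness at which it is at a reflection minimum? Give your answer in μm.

0.316 μm

At the upper boundary (n = 1.0 to n = 1.379) the reflected ray undergoes a half-wave phase shift.
At the lower boundary (n = 1.379 to n = 1.612) the reflected ray undergoes a half-wave phase shift.
Zero or two π shifts → no net half-wave offset.
With no net inversion, destructive interference in reflection requires 2 n t = (m + ½) λ.
The second-smallest nonzero thickness corresponds to m = 1: t = (m + ½) λ / (2 n) = 1.50 × 581 / (2 × 1.379) = 316 nm.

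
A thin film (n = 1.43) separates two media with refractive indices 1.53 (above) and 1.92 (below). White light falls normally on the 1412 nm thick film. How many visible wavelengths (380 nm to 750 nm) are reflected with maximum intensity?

Top surface (1.53 → 1.43): reflection off a lower-index medium gives no phase shift.
Ray reflecting at the bottom interface goes from n = 1.43 toward n = 1.92: a half-wave phase shift.
Net: one phase inversion between the two reflected rays.
For bright reflection here: 2 n t = (m + ½) λ.
λ = 2 n t / (m + ½) = 4038 / (m + ½) nm.
m=4: 897 nm (IR); m=5: 734 nm (visible); m=6: 621 nm (visible); m=7: 538 nm (visible); m=8: 475 nm (visible); m=9: 425 nm (visible); m=10: 385 nm (visible); m=11: 351 nm (UV).

6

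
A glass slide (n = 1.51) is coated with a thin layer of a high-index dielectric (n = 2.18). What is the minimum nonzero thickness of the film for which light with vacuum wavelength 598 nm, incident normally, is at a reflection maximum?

Top surface (1.0 → 2.18): reflection off a higher-index medium gives a half-wave phase shift.
Bottom surface (2.18 → 1.51): reflection off a lower-index medium gives no phase shift.
Exactly one π shift → a net half-wave offset.
With one net inversion, constructive interference in reflection requires 2 n t = (m + ½) λ.
Minimum at m = 0: t = λ / (4 n) = 598 / (4 × 2.18) = 68.6 nm.

68.6 nm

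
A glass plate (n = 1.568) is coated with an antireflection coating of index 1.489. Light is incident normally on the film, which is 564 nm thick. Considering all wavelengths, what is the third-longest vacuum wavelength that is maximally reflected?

Top surface (1.0 → 1.489): reflection off a higher-index medium gives a half-wave phase shift.
Bottom surface (1.489 → 1.568): reflection off a higher-index medium gives a half-wave phase shift.
The two reflections carry the same phase change, so no net offset.
With no net inversion, constructive interference in reflection requires 2 n t = m λ.
λ = 2 n t / m. The third-longest wavelength is m = 3: λ = 2 × 1.489 × 564 / 3.00 = 560 nm.

560 nm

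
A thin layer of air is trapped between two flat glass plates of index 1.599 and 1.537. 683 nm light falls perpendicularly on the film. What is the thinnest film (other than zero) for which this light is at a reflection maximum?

171 nm

At the upper boundary (n = 1.599 to n = 1.0) the reflected ray undergoes no phase shift.
At the lower boundary (n = 1.0 to n = 1.537) the reflected ray undergoes a half-wave phase shift.
Net: one phase inversion between the two reflected rays.
With one net inversion, constructive interference in reflection requires 2 n t = (m + ½) λ.
Minimum at m = 0: t = λ / (4 n) = 683 / (4 × 1.0) = 171 nm.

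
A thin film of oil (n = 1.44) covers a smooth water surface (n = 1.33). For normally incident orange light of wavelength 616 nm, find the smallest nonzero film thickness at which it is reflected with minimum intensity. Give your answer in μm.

0.214 μm

At the upper boundary (n = 1.0 to n = 1.44) the reflected ray undergoes a half-wave phase shift.
Ray reflecting at the bottom interface goes from n = 1.44 toward n = 1.33: no phase shift.
Exactly one π shift → a net half-wave offset.
With one net inversion, destructive interference in reflection requires 2 n t = m λ.
Minimum nonzero at m = 1: t = λ / (2 n) = 616 / (2 × 1.44) = 214 nm.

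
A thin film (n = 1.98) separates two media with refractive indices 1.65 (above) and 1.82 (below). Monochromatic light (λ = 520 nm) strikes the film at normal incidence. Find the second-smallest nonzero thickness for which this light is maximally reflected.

At the upper boundary (n = 1.65 to n = 1.98) the reflected ray undergoes a half-wave phase shift.
Ray reflecting at the bottom interface goes from n = 1.98 toward n = 1.82: no phase shift.
Net: one phase inversion between the two reflected rays.
So the condition for constructive reflection is 2 n t = (m + ½) λ.
The second-smallest nonzero thickness corresponds to m = 1: t = (m + ½) λ / (2 n) = 1.50 × 520 / (2 × 1.98) = 197 nm.

197 nm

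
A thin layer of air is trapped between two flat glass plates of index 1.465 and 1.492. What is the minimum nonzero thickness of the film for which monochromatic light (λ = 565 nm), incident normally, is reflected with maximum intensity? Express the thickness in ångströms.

At the upper boundary (n = 1.465 to n = 1.0) the reflected ray undergoes no phase shift.
At the lower boundary (n = 1.0 to n = 1.492) the reflected ray undergoes a half-wave phase shift.
The two reflections differ by half a wavelength.
For maximum reflection here: 2 n t = (m + ½) λ.
Minimum at m = 0: t = λ / (4 n) = 565 / (4 × 1.0) = 141 nm.

1413 Å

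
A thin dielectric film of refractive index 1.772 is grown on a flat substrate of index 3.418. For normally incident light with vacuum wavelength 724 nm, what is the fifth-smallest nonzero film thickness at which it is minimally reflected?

Ray reflecting at the top interface goes from n = 1.0 toward n = 1.772: a half-wave phase shift.
Ray reflecting at the bottom interface goes from n = 1.772 toward n = 3.418: a half-wave phase shift.
The two reflections carry the same phase change, so no net offset.
With no net inversion, destructive interference in reflection requires 2 n t = (m + ½) λ.
The fifth-smallest nonzero thickness corresponds to m = 4: t = (m + ½) λ / (2 n) = 4.50 × 724 / (2 × 1.772) = 919 nm.

919 nm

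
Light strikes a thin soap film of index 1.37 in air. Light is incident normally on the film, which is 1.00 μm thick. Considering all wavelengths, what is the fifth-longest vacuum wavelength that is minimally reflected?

548 nm

At the upper boundary (n = 1.0 to n = 1.37) the reflected ray undergoes a half-wave phase shift.
At the lower boundary (n = 1.37 to n = 1.0) the reflected ray undergoes no phase shift.
The two reflections differ by half a wavelength.
With one net inversion, destructive interference in reflection requires 2 n t = m λ.
λ = 2 n t / m. The fifth-longest wavelength is m = 5: λ = 2 × 1.37 × 1000 / 5.00 = 548 nm.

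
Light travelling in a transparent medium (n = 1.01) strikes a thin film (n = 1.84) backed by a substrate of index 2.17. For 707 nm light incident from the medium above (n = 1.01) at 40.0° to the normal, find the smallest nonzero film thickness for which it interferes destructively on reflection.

103 nm

Top surface (1.01 → 1.84): reflection off a higher-index medium gives a half-wave phase shift.
At the lower boundary (n = 1.84 to n = 2.17) the reflected ray undergoes a half-wave phase shift.
The two reflections carry the same phase change, so no net offset.
So the condition for destructive reflection is 2 n t cos θ_r = (m + ½) λ.
Snell's law: 1.01 sin 40.0° = 1.84 sin θ_r → sin θ_r = 0.353, cos θ_r = 0.936.
Minimum at m = 0: t = λ / (4 n cos θ_r) = 707 / (4 × 1.84 × 0.936) = 103 nm.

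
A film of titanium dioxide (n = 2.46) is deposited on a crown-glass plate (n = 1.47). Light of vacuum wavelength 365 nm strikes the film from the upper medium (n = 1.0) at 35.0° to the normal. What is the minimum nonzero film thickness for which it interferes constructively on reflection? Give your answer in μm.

0.0381 μm

At the upper boundary (n = 1.0 to n = 2.46) the reflected ray undergoes a half-wave phase shift.
Bottom surface (2.46 → 1.47): reflection off a lower-index medium gives no phase shift.
Net: one phase inversion between the two reflected rays.
So the condition for constructive reflection is 2 n t cos θ_r = (m + ½) λ.
Snell's law: 1.0 sin 35.0° = 2.46 sin θ_r → sin θ_r = 0.233, cos θ_r = 0.972.
Minimum at m = 0: t = λ / (4 n cos θ_r) = 365 / (4 × 2.46 × 0.972) = 38.1 nm.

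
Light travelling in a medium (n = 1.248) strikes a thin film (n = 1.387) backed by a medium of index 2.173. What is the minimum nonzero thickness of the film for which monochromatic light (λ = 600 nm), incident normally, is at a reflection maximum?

216 nm

Ray reflecting at the top interface goes from n = 1.248 toward n = 1.387: a half-wave phase shift.
Bottom surface (1.387 → 2.173): reflection off a higher-index medium gives a half-wave phase shift.
The two reflections carry the same phase change, so no net offset.
With no net inversion, constructive interference in reflection requires 2 n t = m λ.
Minimum nonzero at m = 1: t = λ / (2 n) = 600 / (2 × 1.387) = 216 nm.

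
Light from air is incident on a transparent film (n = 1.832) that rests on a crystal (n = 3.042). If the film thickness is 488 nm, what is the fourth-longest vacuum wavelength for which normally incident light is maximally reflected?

447 nm

At the upper boundary (n = 1.0 to n = 1.832) the reflected ray undergoes a half-wave phase shift.
Ray reflecting at the bottom interface goes from n = 1.832 toward n = 3.042: a half-wave phase shift.
Net: no relative phase inversion (both shifts match).
For maximum reflection here: 2 n t = m λ.
λ = 2 n t / m. The fourth-longest wavelength is m = 4: λ = 2 × 1.832 × 488 / 4.00 = 447 nm.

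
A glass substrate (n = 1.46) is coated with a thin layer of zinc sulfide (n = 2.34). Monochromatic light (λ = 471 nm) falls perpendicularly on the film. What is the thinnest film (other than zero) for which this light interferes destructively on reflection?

At the upper boundary (n = 1.0 to n = 2.34) the reflected ray undergoes a half-wave phase shift.
At the lower boundary (n = 2.34 to n = 1.46) the reflected ray undergoes no phase shift.
The two reflections differ by half a wavelength.
For weak reflection here: 2 n t = m λ.
Minimum nonzero at m = 1: t = λ / (2 n) = 471 / (2 × 2.34) = 101 nm.

101 nm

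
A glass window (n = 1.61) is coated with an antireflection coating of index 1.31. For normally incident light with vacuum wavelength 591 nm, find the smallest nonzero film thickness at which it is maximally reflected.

226 nm

Ray reflecting at the top interface goes from n = 1.0 toward n = 1.31: a half-wave phase shift.
At the lower boundary (n = 1.31 to n = 1.61) the reflected ray undergoes a half-wave phase shift.
Net: no relative phase inversion (both shifts match).
For maximum reflection here: 2 n t = m λ.
Minimum nonzero at m = 1: t = λ / (2 n) = 591 / (2 × 1.31) = 226 nm.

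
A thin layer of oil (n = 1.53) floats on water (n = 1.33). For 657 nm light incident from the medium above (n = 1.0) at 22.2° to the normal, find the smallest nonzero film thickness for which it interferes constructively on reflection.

Top surface (1.0 → 1.53): reflection off a higher-index medium gives a half-wave phase shift.
Bottom surface (1.53 → 1.33): reflection off a lower-index medium gives no phase shift.
The two reflections differ by half a wavelength.
For strong reflection here: 2 n t cos θ_r = (m + ½) λ.
Snell's law: 1.0 sin 22.2° = 1.53 sin θ_r → sin θ_r = 0.247, cos θ_r = 0.969.
Minimum at m = 0: t = λ / (4 n cos θ_r) = 657 / (4 × 1.53 × 0.969) = 111 nm.

111 nm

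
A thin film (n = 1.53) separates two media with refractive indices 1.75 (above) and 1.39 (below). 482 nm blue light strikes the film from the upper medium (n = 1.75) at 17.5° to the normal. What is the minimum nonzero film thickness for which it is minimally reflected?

83.9 nm

Top surface (1.75 → 1.53): reflection off a lower-index medium gives no phase shift.
Bottom surface (1.53 → 1.39): reflection off a lower-index medium gives no phase shift.
The two reflections carry the same phase change, so no net offset.
For weak reflection here: 2 n t cos θ_r = (m + ½) λ.
Snell's law: 1.75 sin 17.5° = 1.53 sin θ_r → sin θ_r = 0.344, cos θ_r = 0.939.
Minimum at m = 0: t = λ / (4 n cos θ_r) = 482 / (4 × 1.53 × 0.939) = 83.9 nm.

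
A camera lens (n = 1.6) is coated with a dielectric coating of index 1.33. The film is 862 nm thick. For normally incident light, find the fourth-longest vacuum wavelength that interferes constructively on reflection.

Ray reflecting at the top interface goes from n = 1.0 toward n = 1.33: a half-wave phase shift.
Ray reflecting at the bottom interface goes from n = 1.33 toward n = 1.6: a half-wave phase shift.
Zero or two π shifts → no net half-wave offset.
So the condition for constructive reflection is 2 n t = m λ.
λ = 2 n t / m. The fourth-longest wavelength is m = 4: λ = 2 × 1.33 × 862 / 4.00 = 573 nm.

573 nm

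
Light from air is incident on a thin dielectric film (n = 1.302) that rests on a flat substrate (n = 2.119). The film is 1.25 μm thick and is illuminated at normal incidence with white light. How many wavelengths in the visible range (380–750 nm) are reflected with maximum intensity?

4

At the upper boundary (n = 1.0 to n = 1.302) the reflected ray undergoes a half-wave phase shift.
At the lower boundary (n = 1.302 to n = 2.119) the reflected ray undergoes a half-wave phase shift.
Net: no relative phase inversion (both shifts match).
With no net inversion, constructive interference in reflection requires 2 n t = m λ.
λ = 2 n t / m = 3255 / m nm.
m=4: 814 nm (IR); m=5: 651 nm (visible); m=6: 543 nm (visible); m=7: 465 nm (visible); m=8: 407 nm (visible); m=9: 362 nm (UV).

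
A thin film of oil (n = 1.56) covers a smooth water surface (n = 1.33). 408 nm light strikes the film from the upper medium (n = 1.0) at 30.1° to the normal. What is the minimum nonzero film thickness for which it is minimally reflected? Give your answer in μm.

Top surface (1.0 → 1.56): reflection off a higher-index medium gives a half-wave phase shift.
Ray reflecting at the bottom interface goes from n = 1.56 toward n = 1.33: no phase shift.
The two reflections differ by half a wavelength.
So the condition for destructive reflection is 2 n t cos θ_r = m λ.
Snell's law: 1.0 sin 30.1° = 1.56 sin θ_r → sin θ_r = 0.321, cos θ_r = 0.947.
Minimum nonzero at m = 1: t = λ / (2 n cos θ_r) = 408 / (2 × 1.56 × 0.947) = 138 nm.

0.138 μm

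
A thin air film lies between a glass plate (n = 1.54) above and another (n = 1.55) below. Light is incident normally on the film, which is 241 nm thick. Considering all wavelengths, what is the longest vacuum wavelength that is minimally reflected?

482 nm

Top surface (1.54 → 1.0): reflection off a lower-index medium gives no phase shift.
At the lower boundary (n = 1.0 to n = 1.55) the reflected ray undergoes a half-wave phase shift.
The two reflections differ by half a wavelength.
With one net inversion, destructive interference in reflection requires 2 n t = m λ.
λ = 2 n t / m. The longest wavelength is m = 1: λ = 2 × 1.0 × 241 / 1.00 = 482 nm.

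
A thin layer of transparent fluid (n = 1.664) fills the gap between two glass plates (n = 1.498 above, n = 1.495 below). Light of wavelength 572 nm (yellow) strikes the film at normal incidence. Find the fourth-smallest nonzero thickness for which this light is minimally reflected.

688 nm

Top surface (1.498 → 1.664): reflection off a higher-index medium gives a half-wave phase shift.
At the lower boundary (n = 1.664 to n = 1.495) the reflected ray undergoes no phase shift.
Net: one phase inversion between the two reflected rays.
For minimum reflection here: 2 n t = m λ.
The fourth-smallest nonzero thickness corresponds to m = 4: t = m λ / (2 n) = 4.00 × 572 / (2 × 1.664) = 688 nm.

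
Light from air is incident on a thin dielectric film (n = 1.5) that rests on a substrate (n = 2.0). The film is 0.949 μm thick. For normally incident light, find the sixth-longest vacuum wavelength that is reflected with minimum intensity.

At the upper boundary (n = 1.0 to n = 1.5) the reflected ray undergoes a half-wave phase shift.
Ray reflecting at the bottom interface goes from n = 1.5 toward n = 2.0: a half-wave phase shift.
Net: no relative phase inversion (both shifts match).
With no net inversion, destructive interference in reflection requires 2 n t = (m + ½) λ.
λ = 2 n t / (m + ½). The sixth-longest wavelength is m = 5: λ = 2 × 1.5 × 949 / 5.50 = 518 nm.

518 nm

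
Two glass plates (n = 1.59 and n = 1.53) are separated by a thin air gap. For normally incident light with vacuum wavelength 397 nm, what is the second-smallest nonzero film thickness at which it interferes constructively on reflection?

298 nm

Top surface (1.59 → 1.0): reflection off a lower-index medium gives no phase shift.
At the lower boundary (n = 1.0 to n = 1.53) the reflected ray undergoes a half-wave phase shift.
Exactly one π shift → a net half-wave offset.
So the condition for constructive reflection is 2 n t = (m + ½) λ.
The second-smallest nonzero thickness corresponds to m = 1: t = (m + ½) λ / (2 n) = 1.50 × 397 / (2 × 1.0) = 298 nm.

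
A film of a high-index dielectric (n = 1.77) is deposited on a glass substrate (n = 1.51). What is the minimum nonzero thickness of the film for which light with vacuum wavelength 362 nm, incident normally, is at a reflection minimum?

102 nm

Top surface (1.0 → 1.77): reflection off a higher-index medium gives a half-wave phase shift.
Ray reflecting at the bottom interface goes from n = 1.77 toward n = 1.51: no phase shift.
Exactly one π shift → a net half-wave offset.
For minimum reflection here: 2 n t = m λ.
Minimum nonzero at m = 1: t = λ / (2 n) = 362 / (2 × 1.77) = 102 nm.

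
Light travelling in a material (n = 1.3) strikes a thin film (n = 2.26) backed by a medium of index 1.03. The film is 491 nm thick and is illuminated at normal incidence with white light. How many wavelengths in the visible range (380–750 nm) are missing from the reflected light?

3

At the upper boundary (n = 1.3 to n = 2.26) the reflected ray undergoes a half-wave phase shift.
Bottom surface (2.26 → 1.03): reflection off a lower-index medium gives no phase shift.
The two reflections differ by half a wavelength.
For dark reflection here: 2 n t = m λ.
λ = 2 n t / m = 2219 / m nm.
m=2: 1110 nm (IR); m=3: 740 nm (visible); m=4: 555 nm (visible); m=5: 444 nm (visible); m=6: 370 nm (UV).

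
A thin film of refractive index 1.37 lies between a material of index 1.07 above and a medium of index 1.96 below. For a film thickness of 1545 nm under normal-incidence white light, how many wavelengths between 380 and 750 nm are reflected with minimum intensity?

5

Ray reflecting at the top interface goes from n = 1.07 toward n = 1.37: a half-wave phase shift.
At the lower boundary (n = 1.37 to n = 1.96) the reflected ray undergoes a half-wave phase shift.
Zero or two π shifts → no net half-wave offset.
With no net inversion, destructive interference in reflection requires 2 n t = (m + ½) λ.
λ = 2 n t / (m + ½) = 4233 / (m + ½) nm.
m=5: 770 nm (IR); m=6: 651 nm (visible); m=7: 564 nm (visible); m=8: 498 nm (visible); m=9: 446 nm (visible); m=10: 403 nm (visible); m=11: 368 nm (UV).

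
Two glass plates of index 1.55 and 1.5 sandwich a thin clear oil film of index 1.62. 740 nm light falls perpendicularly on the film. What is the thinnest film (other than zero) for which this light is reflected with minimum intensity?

Ray reflecting at the top interface goes from n = 1.55 toward n = 1.62: a half-wave phase shift.
At the lower boundary (n = 1.62 to n = 1.5) the reflected ray undergoes no phase shift.
Net: one phase inversion between the two reflected rays.
With one net inversion, destructive interference in reflection requires 2 n t = m λ.
Minimum nonzero at m = 1: t = λ / (2 n) = 740 / (2 × 1.62) = 228 nm.

228 nm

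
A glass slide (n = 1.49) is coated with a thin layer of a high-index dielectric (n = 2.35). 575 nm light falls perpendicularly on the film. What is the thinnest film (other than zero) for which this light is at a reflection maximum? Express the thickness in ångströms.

612 Å

Ray reflecting at the top interface goes from n = 1.0 toward n = 2.35: a half-wave phase shift.
At the lower boundary (n = 2.35 to n = 1.49) the reflected ray undergoes no phase shift.
Exactly one π shift → a net half-wave offset.
For bright reflection here: 2 n t = (m + ½) λ.
Minimum at m = 0: t = λ / (4 n) = 575 / (4 × 2.35) = 61.2 nm.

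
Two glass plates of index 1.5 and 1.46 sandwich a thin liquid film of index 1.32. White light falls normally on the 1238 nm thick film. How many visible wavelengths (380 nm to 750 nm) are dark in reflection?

Ray reflecting at the top interface goes from n = 1.5 toward n = 1.32: no phase shift.
Bottom surface (1.32 → 1.46): reflection off a higher-index medium gives a half-wave phase shift.
Net: one phase inversion between the two reflected rays.
With one net inversion, destructive interference in reflection requires 2 n t = m λ.
λ = 2 n t / m = 3268 / m nm.
m=4: 817 nm (IR); m=5: 654 nm (visible); m=6: 545 nm (visible); m=7: 467 nm (visible); m=8: 409 nm (visible); m=9: 363 nm (UV).

4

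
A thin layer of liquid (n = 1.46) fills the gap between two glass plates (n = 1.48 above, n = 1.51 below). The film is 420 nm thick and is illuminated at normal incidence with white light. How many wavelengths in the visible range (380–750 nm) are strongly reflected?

1

Ray reflecting at the top interface goes from n = 1.48 toward n = 1.46: no phase shift.
Bottom surface (1.46 → 1.51): reflection off a higher-index medium gives a half-wave phase shift.
Exactly one π shift → a net half-wave offset.
For maximum reflection here: 2 n t = (m + ½) λ.
λ = 2 n t / (m + ½) = 1226 / (m + ½) nm.
m=1: 818 nm (IR); m=2: 491 nm (visible); m=3: 350 nm (UV).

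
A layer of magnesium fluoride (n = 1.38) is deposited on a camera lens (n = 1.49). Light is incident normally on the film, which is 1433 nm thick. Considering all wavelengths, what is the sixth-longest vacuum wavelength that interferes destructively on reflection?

719 nm

Top surface (1.0 → 1.38): reflection off a higher-index medium gives a half-wave phase shift.
Bottom surface (1.38 → 1.49): reflection off a higher-index medium gives a half-wave phase shift.
Net: no relative phase inversion (both shifts match).
With no net inversion, destructive interference in reflection requires 2 n t = (m + ½) λ.
λ = 2 n t / (m + ½). The sixth-longest wavelength is m = 5: λ = 2 × 1.38 × 1433 / 5.50 = 719 nm.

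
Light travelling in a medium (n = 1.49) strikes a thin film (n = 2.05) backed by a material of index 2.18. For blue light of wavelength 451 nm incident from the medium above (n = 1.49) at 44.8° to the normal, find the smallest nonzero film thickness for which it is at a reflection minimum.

64.0 nm

Ray reflecting at the top interface goes from n = 1.49 toward n = 2.05: a half-wave phase shift.
Ray reflecting at the bottom interface goes from n = 2.05 toward n = 2.18: a half-wave phase shift.
Zero or two π shifts → no net half-wave offset.
So the condition for destructive reflection is 2 n t cos θ_r = (m + ½) λ.
Snell's law: 1.49 sin 44.8° = 2.05 sin θ_r → sin θ_r = 0.512, cos θ_r = 0.859.
Minimum at m = 0: t = λ / (4 n cos θ_r) = 451 / (4 × 2.05 × 0.859) = 64.0 nm.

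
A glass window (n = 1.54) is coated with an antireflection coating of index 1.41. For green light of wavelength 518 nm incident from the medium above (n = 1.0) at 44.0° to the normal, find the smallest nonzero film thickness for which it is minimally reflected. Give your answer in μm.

0.106 μm

At the upper boundary (n = 1.0 to n = 1.41) the reflected ray undergoes a half-wave phase shift.
At the lower boundary (n = 1.41 to n = 1.54) the reflected ray undergoes a half-wave phase shift.
Zero or two π shifts → no net half-wave offset.
So the condition for destructive reflection is 2 n t cos θ_r = (m + ½) λ.
Snell's law: 1.0 sin 44.0° = 1.41 sin θ_r → sin θ_r = 0.493, cos θ_r = 0.870.
Minimum at m = 0: t = λ / (4 n cos θ_r) = 518 / (4 × 1.41 × 0.870) = 106 nm.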